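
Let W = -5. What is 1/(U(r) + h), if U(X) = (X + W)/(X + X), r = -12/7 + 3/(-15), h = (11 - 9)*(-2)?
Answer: -67/147 ≈ -0.45578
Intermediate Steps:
h = -4 (h = 2*(-2) = -4)
r = -67/35 (r = -12*⅐ + 3*(-1/15) = -12/7 - ⅕ = -67/35 ≈ -1.9143)
U(X) = (-5 + X)/(2*X) (U(X) = (X - 5)/(X + X) = (-5 + X)/((2*X)) = (-5 + X)*(1/(2*X)) = (-5 + X)/(2*X))
1/(U(r) + h) = 1/((-5 - 67/35)/(2*(-67/35)) - 4) = 1/((½)*(-35/67)*(-242/35) - 4) = 1/(121/67 - 4) = 1/(-147/67) = -67/147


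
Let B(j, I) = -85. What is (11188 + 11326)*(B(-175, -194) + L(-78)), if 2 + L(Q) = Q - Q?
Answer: -1958718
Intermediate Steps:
L(Q) = -2 (L(Q) = -2 + (Q - Q) = -2 + 0 = -2)
(11188 + 11326)*(B(-175, -194) + L(-78)) = (11188 + 11326)*(-85 - 2) = 22514*(-87) = -1958718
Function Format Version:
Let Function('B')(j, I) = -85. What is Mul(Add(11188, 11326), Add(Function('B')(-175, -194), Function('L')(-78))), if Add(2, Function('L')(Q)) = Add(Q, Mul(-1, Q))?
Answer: -1958718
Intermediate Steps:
Function('L')(Q) = -2 (Function('L')(Q) = Add(-2, Add(Q, Mul(-1, Q))) = Add(-2, 0) = -2)
Mul(Add(11188, 11326), Add(Function('B')(-175, -194), Function('L')(-78))) = Mul(Add(11188, 11326), Add(-85, -2)) = Mul(22514, -87) = -1958718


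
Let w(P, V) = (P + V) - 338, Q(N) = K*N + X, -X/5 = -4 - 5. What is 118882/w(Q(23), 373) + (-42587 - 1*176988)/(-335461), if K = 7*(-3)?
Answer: -39791785877/135190783 ≈ -294.34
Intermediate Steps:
X = 45 (X = -5*(-4 - 5) = -5*(-9) = 45)
K = -21
Q(N) = 45 - 21*N (Q(N) = -21*N + 45 = 45 - 21*N)
w(P, V) = -338 + P + V
118882/w(Q(23), 373) + (-42587 - 1*176988)/(-335461) = 118882/(-338 + (45 - 21*23) + 373) + (-42587 - 1*176988)/(-335461) = 118882/(-338 + (45 - 483) + 373) + (-42587 - 176988)*(-1/335461) = 118882/(-338 - 438 + 373) - 219575*(-1/335461) = 118882/(-403) + 219575/335461 = 118882*(-1/403) + 219575/335461 = -118882/403 + 219575/335461 = -39791785877/135190783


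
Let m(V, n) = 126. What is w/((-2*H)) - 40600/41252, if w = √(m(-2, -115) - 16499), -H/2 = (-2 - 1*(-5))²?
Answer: -10150/10313 + I*√16373/36 ≈ -0.98419 + 3.5544*I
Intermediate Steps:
H = -18 (H = -2*(-2 - 1*(-5))² = -2*(-2 + 5)² = -2*3² = -2*9 = -18)
w = I*√16373 (w = √(126 - 16499) = √(-16373) = I*√16373 ≈ 127.96*I)
w/((-2*H)) - 40600/41252 = (I*√16373)/((-2*(-18))) - 40600/41252 = (I*√16373)/36 - 40600*1/41252 = (I*√16373)*(1/36) - 10150/10313 = I*√16373/36 - 10150/10313 = -10150/10313 + I*√16373/36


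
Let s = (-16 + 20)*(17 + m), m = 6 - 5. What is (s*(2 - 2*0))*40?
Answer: 5760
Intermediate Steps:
m = 1
s = 72 (s = (-16 + 20)*(17 + 1) = 4*18 = 72)
(s*(2 - 2*0))*40 = (72*(2 - 2*0))*40 = (72*(2 + 0))*40 = (72*2)*40 = 144*40 = 5760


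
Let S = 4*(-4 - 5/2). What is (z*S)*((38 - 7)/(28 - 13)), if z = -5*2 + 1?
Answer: 2418/5 ≈ 483.60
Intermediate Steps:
S = -26 (S = 4*(-4 - 5*½) = 4*(-4 - 5/2) = 4*(-13/2) = -26)
z = -9 (z = -10 + 1 = -9)
(z*S)*((38 - 7)/(28 - 13)) = (-9*(-26))*((38 - 7)/(28 - 13)) = 234*(31/15) = 2418/5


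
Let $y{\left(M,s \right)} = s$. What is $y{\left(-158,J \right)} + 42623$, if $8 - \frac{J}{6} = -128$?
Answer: $43439$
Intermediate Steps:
$J = 816$ ($J = 48 - -768 = 48 + 768 = 816$)
$y{\left(-158,J \right)} + 42623 = 816 + 42623 = 43439$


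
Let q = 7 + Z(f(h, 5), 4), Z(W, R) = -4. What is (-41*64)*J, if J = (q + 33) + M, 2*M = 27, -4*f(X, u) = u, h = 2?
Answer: -129888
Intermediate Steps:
f(X, u) = -u/4
M = 27/2 (M = (½)*27 = 27/2 ≈ 13.500)
q = 3 (q = 7 - 4 = 3)
J = 99/2 (J = (3 + 33) + 27/2 = 36 + 27/2 = 99/2 ≈ 49.500)
(-41*64)*J = -41*64*(99/2) = -2624*99/2 = -129888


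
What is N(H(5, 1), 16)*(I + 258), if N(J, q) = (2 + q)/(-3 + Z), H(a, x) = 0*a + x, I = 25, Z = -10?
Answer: -5094/13 ≈ -391.85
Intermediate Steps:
H(a, x) = x (H(a, x) = 0 + x = x)
N(J, q) = -2/13 - q/13 (N(J, q) = (2 + q)/(-3 - 10) = (2 + q)/(-13) = (2 + q)*(-1/13) = -2/13 - q/13)
N(H(5, 1), 16)*(I + 258) = (-2/13 - 1/13*16)*(25 + 258) = (-2/13 - 16/13)*283 = -18/13*283 = -5094/13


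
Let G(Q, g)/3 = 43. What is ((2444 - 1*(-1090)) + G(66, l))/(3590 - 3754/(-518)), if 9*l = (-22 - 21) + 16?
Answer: 948717/931687 ≈ 1.0183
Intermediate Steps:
l = -3 (l = ((-22 - 21) + 16)/9 = (-43 + 16)/9 = (⅑)*(-27) = -3)
G(Q, g) = 129 (G(Q, g) = 3*43 = 129)
((2444 - 1*(-1090)) + G(66, l))/(3590 - 3754/(-518)) = ((2444 - 1*(-1090)) + 129)/(3590 - 3754/(-518)) = ((2444 + 1090) + 129)/(3590 - 3754*(-1/518)) = (3534 + 129)/(3590 + 1877/259) = 3663/(931687/259) = 3663*(259/931687) = 948717/931687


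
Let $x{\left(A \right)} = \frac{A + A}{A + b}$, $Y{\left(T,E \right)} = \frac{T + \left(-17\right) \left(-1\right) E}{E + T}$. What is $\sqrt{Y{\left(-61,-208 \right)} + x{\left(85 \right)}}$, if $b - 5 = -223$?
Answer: $\frac{\sqrt{15479670367}}{35777} \approx 3.4776$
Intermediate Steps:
$b = -218$ ($b = 5 - 223 = -218$)
$Y{\left(T,E \right)} = \frac{T + 17 E}{E + T}$
$x{\left(A \right)} = \frac{2 A}{-218 + A}$ ($x{\left(A \right)} = \frac{A + A}{A - 218} = \frac{2 A}{-218 + A}$)
$\sqrt{Y{\left(-61,-208 \right)} + x{\left(85 \right)}} = \sqrt{\frac{-61 + 17 \left(-208\right)}{-208 - 61} + 2 \cdot 85 \frac{1}{-218 + 85}} = \sqrt{\frac{-61 - 3536}{-269} + 2 \cdot 85 \frac{1}{-133}} = \sqrt{\left(- \frac{1}{269}\right) \left(-3597\right) + 2 \cdot 85 \left(- \frac{1}{133}\right)} = \sqrt{\frac{3597}{269} - \frac{170}{133}} = \sqrt{\frac{432671}{35777}} = \frac{\sqrt{15479670367}}{35777}$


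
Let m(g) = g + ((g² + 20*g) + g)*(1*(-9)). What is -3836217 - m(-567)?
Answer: -1049412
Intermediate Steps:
m(g) = -188*g - 9*g² (m(g) = g + (g² + 21*g)*(-9) = g + (-189*g - 9*g²) = -188*g - 9*g²)
-3836217 - m(-567) = -3836217 - (-1)*(-567)*(188 + 9*(-567)) = -3836217 - (-1)*(-567)*(188 - 5103) = -3836217 - (-1)*(-567)*(-4915) = -3836217 - 1*(-2786805) = -3836217 + 2786805 = -1049412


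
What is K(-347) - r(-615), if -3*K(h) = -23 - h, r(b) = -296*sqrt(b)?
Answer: -108 + 296*I*sqrt(615) ≈ -108.0 + 7340.6*I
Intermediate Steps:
K(h) = 23/3 + h/3 (K(h) = -(-23 - h)/3 = 23/3 + h/3)
K(-347) - r(-615) = (23/3 + (1/3)*(-347)) - (-296)*sqrt(-615) = (23/3 - 347/3) - (-296)*I*sqrt(615) = -108 - (-296)*I*sqrt(615) = -108 + 296*I*sqrt(615)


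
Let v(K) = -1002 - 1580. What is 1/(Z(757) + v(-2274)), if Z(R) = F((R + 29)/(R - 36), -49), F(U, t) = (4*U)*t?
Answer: -103/287954 ≈ -0.00035770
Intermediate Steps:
v(K) = -2582
F(U, t) = 4*U*t
Z(R) = -196*(29 + R)/(-36 + R) (Z(R) = 4*((R + 29)/(R - 36))*(-49) = 4*((29 + R)/(-36 + R))*(-49) = -196*(29 + R)/(-36 + R))
1/(Z(757) + v(-2274)) = 1/(196*(-29 - 1*757)/(-36 + 757) - 2582) = 1/(196*(-29 - 757)/721 - 2582) = 1/(196*(1/721)*(-786) - 2582) = 1/(-22008/103 - 2582) = 1/(-287954/103) = -103/287954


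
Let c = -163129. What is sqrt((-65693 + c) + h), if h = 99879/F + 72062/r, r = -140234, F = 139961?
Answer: I*sqrt(22037286821914518840608794)/9813645437 ≈ 478.35*I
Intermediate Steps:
h = 1960281052/9813645437 (h = 99879/139961 + 72062/(-140234) = 99879*(1/139961) + 72062*(-1/140234) = 99879/139961 - 36031/70117 = 1960281052/9813645437 ≈ 0.19975)
sqrt((-65693 + c) + h) = sqrt((-65693 - 163129) + 1960281052/9813645437) = sqrt(-228822 + 1960281052/9813645437) = sqrt(-2245576015904162/9813645437) = I*sqrt(22037286821914518840608794)/9813645437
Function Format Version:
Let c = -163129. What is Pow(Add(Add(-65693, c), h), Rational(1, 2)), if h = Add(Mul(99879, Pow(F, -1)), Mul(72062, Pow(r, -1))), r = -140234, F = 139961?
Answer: Mul(Rational(1, 9813645437), I, Pow(22037286821914518840608794, Rational(1, 2))) ≈ Mul(478.35, I)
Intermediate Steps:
h = Rational(1960281052, 9813645437) (h = Add(Mul(99879, Pow(139961, -1)), Mul(72062, Pow(-140234, -1))) = Add(Mul(99879, Rational(1, 139961)), Mul(72062, Rational(-1, 140234))) = Add(Rational(99879, 139961), Rational(-36031, 70117)) = Rational(1960281052, 9813645437) ≈ 0.19975)
Pow(Add(Add(-65693, c), h), Rational(1, 2)) = Pow(Add(Add(-65693, -163129), Rational(1960281052, 9813645437)), Rational(1, 2)) = Pow(Add(-228822, Rational(1960281052, 9813645437)), Rational(1, 2)) = Pow(Rational(-2245576015904162, 9813645437), Rational(1, 2)) = Mul(Rational(1, 9813645437), I, Pow(22037286821914518840608794, Rational(1, 2)))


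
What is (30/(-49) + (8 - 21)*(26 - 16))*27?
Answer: -172800/49 ≈ -3526.5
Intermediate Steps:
(30/(-49) + (8 - 21)*(26 - 16))*27 = (30*(-1/49) - 13*10)*27 = (-30/49 - 130)*27 = -6400/49*27 = -172800/49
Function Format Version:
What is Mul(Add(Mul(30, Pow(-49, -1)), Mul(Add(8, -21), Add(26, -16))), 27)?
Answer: Rational(-172800, 49) ≈ -3526.5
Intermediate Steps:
Mul(Add(Mul(30, Pow(-49, -1)), Mul(Add(8, -21), Add(26, -16))), 27) = Mul(Add(Mul(30, Rational(-1, 49)), Mul(-13, 10)), 27) = Mul(Add(Rational(-30, 49), -130), 27) = Mul(Rational(-6400, 49), 27) = Rational(-172800, 49)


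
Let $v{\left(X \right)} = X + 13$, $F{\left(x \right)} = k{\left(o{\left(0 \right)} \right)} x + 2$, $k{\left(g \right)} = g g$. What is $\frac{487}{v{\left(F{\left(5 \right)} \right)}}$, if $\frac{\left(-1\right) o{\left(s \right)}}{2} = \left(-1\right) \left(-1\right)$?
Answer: $\frac{487}{35} \approx 13.914$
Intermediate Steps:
$o{\left(s \right)} = -2$ ($o{\left(s \right)} = - 2 \left(\left(-1\right) \left(-1\right)\right) = \left(-2\right) 1 = -2$)
$k{\left(g \right)} = g^{2}$
$F{\left(x \right)} = 2 + 4 x$ ($F{\left(x \right)} = \left(-2\right)^{2} x + 2 = 4 x + 2 = 2 + 4 x$)
$v{\left(X \right)} = 13 + X$
$\frac{487}{v{\left(F{\left(5 \right)} \right)}} = \frac{487}{13 + \left(2 + 4 \cdot 5\right)} = \frac{487}{13 + \left(2 + 20\right)} = \frac{487}{13 + 22} = \frac{487}{35}$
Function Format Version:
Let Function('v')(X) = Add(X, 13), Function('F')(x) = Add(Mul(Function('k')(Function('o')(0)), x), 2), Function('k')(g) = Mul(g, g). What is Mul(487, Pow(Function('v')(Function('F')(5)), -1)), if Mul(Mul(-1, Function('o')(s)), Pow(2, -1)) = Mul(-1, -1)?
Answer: Rational(487, 35) ≈ 13.914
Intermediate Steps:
Function('o')(s) = -2 (Function('o')(s) = Mul(-2, Mul(-1, -1)) = Mul(-2, 1) = -2)
Function('k')(g) = Pow(g, 2)
Function('F')(x) = Add(2, Mul(4, x)) (Function('F')(x) = Add(Mul(Pow(-2, 2), x), 2) = Add(Mul(4, x), 2) = Add(2, Mul(4, x)))
Function('v')(X) = Add(13, X)
Mul(487, Pow(Function('v')(Function('F')(5)), -1)) = Mul(487, Pow(Add(13, Add(2, Mul(4, 5))), -1)) = Mul(487, Pow(Add(13, Add(2, 20)), -1)) = Mul(487, Pow(Add(13, 22), -1)) = Mul(487, Pow(35, -1)) = Mul(487, Rational(1, 35)) = Rational(487, 35)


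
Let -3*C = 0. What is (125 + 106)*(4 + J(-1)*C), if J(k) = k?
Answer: 924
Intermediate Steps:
C = 0 (C = -1/3*0 = 0)
(125 + 106)*(4 + J(-1)*C) = (125 + 106)*(4 - 1*0) = 231*(4 + 0) = 231*4 = 924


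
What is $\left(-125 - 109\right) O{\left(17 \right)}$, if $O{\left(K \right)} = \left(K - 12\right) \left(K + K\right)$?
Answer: $-39780$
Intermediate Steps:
$O{\left(K \right)} = 2 K \left(-12 + K\right)$ ($O{\left(K \right)} = \left(-12 + K\right) 2 K = 2 K \left(-12 + K\right)$)
$\left(-125 - 109\right) O{\left(17 \right)} = \left(-125 - 109\right) 2 \cdot 17 \left(-12 + 17\right) = - 234 \cdot 2 \cdot 17 \cdot 5 = \left(-234\right) 170 = -39780$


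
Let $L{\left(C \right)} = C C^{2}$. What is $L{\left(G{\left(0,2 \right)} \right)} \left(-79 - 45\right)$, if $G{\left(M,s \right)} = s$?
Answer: $-992$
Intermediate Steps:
$L{\left(C \right)} = C^{3}$
$L{\left(G{\left(0,2 \right)} \right)} \left(-79 - 45\right) = 2^{3} \left(-79 - 45\right) = 8 \left(-79 - 45\right) = 8 \left(-124\right) = -992$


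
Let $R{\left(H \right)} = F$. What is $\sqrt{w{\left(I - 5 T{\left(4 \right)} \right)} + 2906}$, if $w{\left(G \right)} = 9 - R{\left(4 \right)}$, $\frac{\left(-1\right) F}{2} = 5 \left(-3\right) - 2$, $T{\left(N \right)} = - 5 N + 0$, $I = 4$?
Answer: $\sqrt{2881} \approx 53.675$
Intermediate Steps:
$T{\left(N \right)} = - 5 N$
$F = 34$ ($F = - 2 \left(5 \left(-3\right) - 2\right) = - 2 \left(-15 - 2\right) = \left(-2\right) \left(-17\right) = 34$)
$R{\left(H \right)} = 34$
$w{\left(G \right)} = -25$ ($w{\left(G \right)} = 9 - 34 = -25$)
$\sqrt{w{\left(I - 5 T{\left(4 \right)} \right)} + 2906} = \sqrt{-25 + 2906} = \sqrt{2881}$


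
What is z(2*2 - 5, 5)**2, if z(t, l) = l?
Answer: 25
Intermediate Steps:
z(2*2 - 5, 5)**2 = 5**2 = 25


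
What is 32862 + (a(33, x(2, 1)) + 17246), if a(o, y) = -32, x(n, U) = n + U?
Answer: 50076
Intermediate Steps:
x(n, U) = U + n
32862 + (a(33, x(2, 1)) + 17246) = 32862 + (-32 + 17246) = 32862 + 17214 = 50076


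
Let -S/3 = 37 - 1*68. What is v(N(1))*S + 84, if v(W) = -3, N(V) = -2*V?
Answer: -195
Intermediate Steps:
S = 93 (S = -3*(37 - 1*68) = -3*(37 - 68) = -3*(-31) = 93)
v(N(1))*S + 84 = -3*93 + 84 = -279 + 84 = -195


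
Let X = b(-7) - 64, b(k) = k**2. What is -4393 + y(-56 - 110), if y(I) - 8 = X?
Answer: -4400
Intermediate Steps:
X = -15 (X = (-7)**2 - 64 = 49 - 64 = -15)
y(I) = -7 (y(I) = 8 - 15 = -7)
-4393 + y(-56 - 110) = -4393 - 7 = -4400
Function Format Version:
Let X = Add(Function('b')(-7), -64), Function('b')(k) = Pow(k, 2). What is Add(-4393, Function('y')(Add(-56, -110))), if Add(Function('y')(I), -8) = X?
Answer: -4400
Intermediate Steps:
X = -15 (X = Add(Pow(-7, 2), -64) = Add(49, -64) = -15)
Function('y')(I) = -7 (Function('y')(I) = Add(8, -15) = -7)
Add(-4393, Function('y')(Add(-56, -110))) = Add(-4393, -7) = -4400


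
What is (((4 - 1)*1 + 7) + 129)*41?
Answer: 5699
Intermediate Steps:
(((4 - 1)*1 + 7) + 129)*41 = ((3*1 + 7) + 129)*41 = ((3 + 7) + 129)*41 = (10 + 129)*41 = 139*41 = 5699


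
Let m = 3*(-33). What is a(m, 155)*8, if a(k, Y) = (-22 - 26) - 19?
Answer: -536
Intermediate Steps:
m = -99
a(k, Y) = -67 (a(k, Y) = -48 - 19 = -67)
a(m, 155)*8 = -67*8 = -536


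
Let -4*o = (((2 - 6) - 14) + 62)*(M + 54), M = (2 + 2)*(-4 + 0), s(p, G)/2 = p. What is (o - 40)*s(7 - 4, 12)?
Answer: -2748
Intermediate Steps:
s(p, G) = 2*p
M = -16 (M = 4*(-4) = -16)
o = -418 (o = -(((2 - 6) - 14) + 62)*(-16 + 54)/4 = -((-4 - 14) + 62)*38/4 = -(-18 + 62)*38/4 = -11*38 = -¼*1672 = -418)
(o - 40)*s(7 - 4, 12) = (-418 - 40)*(2*(7 - 4)) = -916*3 = -458*6 = -2748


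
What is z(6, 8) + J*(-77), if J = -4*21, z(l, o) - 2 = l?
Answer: 6476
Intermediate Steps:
z(l, o) = 2 + l
J = -84
z(6, 8) + J*(-77) = (2 + 6) - 84*(-77) = 8 + 6468 = 6476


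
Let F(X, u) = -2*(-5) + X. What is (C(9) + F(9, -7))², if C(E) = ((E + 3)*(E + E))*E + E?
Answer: 3888784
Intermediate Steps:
C(E) = E + 2*E²*(3 + E) (C(E) = ((3 + E)*(2*E))*E + E = (2*E*(3 + E))*E + E = 2*E²*(3 + E) + E = E + 2*E²*(3 + E))
F(X, u) = 10 + X (F(X, u) = -2*(-5) + X = 10 + X)
(C(9) + F(9, -7))² = (9*(1 + 2*9² + 6*9) + (10 + 9))² = (9*(1 + 2*81 + 54) + 19)² = (9*(1 + 162 + 54) + 19)² = (9*217 + 19)² = (1953 + 19)² = 1972² = 3888784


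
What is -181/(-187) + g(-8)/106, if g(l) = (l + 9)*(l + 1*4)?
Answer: 9219/9911 ≈ 0.93018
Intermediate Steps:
g(l) = (4 + l)*(9 + l) (g(l) = (9 + l)*(l + 4) = (9 + l)*(4 + l) = (4 + l)*(9 + l))
-181/(-187) + g(-8)/106 = -181/(-187) + (36 + (-8)**2 + 13*(-8))/106 = -181*(-1/187) + (36 + 64 - 104)*(1/106) = 181/187 - 4*1/106 = 181/187 - 2/53 = 9219/9911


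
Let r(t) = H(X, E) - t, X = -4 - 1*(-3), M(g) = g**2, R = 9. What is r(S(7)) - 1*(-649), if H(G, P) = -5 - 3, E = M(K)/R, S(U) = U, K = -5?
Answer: 634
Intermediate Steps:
E = 25/9 (E = (-5)**2/9 = 25*(1/9) = 25/9 ≈ 2.7778)
X = -1 (X = -4 + 3 = -1)
H(G, P) = -8
r(t) = -8 - t
r(S(7)) - 1*(-649) = (-8 - 1*7) - 1*(-649) = (-8 - 7) + 649 = -15 + 649 = 634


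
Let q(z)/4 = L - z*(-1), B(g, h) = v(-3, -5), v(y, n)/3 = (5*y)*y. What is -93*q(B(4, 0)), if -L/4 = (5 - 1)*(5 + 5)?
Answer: 9300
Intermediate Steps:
v(y, n) = 15*y² (v(y, n) = 3*((5*y)*y) = 3*(5*y²) = 15*y²)
B(g, h) = 135 (B(g, h) = 15*(-3)² = 15*9 = 135)
L = -160 (L = -4*(5 - 1)*(5 + 5) = -16*10 = -4*40 = -160)
q(z) = -640 + 4*z (q(z) = 4*(-160 - z*(-1)) = 4*(-160 - (-1)*z) = 4*(-160 + z) = -640 + 4*z)
-93*q(B(4, 0)) = -93*(-640 + 4*135) = -93*(-640 + 540) = -93*(-100) = 9300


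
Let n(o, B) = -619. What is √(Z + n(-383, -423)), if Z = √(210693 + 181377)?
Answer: √(-619 + √392070) ≈ 2.6749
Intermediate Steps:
Z = √392070 ≈ 626.16
√(Z + n(-383, -423)) = √(√392070 - 619) = √(-619 + √392070)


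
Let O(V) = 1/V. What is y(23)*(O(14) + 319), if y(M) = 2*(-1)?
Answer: -4467/7 ≈ -638.14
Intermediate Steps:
y(M) = -2
y(23)*(O(14) + 319) = -2*(1/14 + 319) = -2*4467/14 = -4467/7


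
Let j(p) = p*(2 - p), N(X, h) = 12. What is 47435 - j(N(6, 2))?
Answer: 47555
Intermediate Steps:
47435 - j(N(6, 2)) = 47435 - 12*(2 - 1*12) = 47435 - 12*(2 - 12) = 47435 - 12*(-10) = 47435 - 1*(-120) = 47435 + 120 = 47555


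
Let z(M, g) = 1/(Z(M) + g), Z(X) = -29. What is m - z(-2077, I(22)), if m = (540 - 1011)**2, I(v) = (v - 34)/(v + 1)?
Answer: 150630062/679 ≈ 2.2184e+5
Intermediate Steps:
I(v) = (-34 + v)/(1 + v)
z(M, g) = 1/(-29 + g)
m = 221841 (m = (-471)**2 = 221841)
m - z(-2077, I(22)) = 221841 - 1/(-29 + (-34 + 22)/(1 + 22)) = 221841 - 1/(-29 - 12/23) = 221841 - 1/(-679/23) = 221841 - 1*(-23/679) = 221841 + 23/679 = 150630062/679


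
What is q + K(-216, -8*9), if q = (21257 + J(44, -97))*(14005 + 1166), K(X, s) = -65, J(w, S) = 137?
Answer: 324568309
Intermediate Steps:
q = 324568374 (q = (21257 + 137)*(14005 + 1166) = 21394*15171 = 324568374)
q + K(-216, -8*9) = 324568374 - 65 = 324568309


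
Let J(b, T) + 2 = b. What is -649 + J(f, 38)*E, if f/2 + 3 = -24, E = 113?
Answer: -6977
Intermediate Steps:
f = -54 (f = -6 + 2*(-24) = -6 - 48 = -54)
J(b, T) = -2 + b
-649 + J(f, 38)*E = -649 + (-2 - 54)*113 = -649 - 56*113 = -649 - 6328 = -6977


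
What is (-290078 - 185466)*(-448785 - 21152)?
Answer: 223475720728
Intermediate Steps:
(-290078 - 185466)*(-448785 - 21152) = -475544*(-469937) = 223475720728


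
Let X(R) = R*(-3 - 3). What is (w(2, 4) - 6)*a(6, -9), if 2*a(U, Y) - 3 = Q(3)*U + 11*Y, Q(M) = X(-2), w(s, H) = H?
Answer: 24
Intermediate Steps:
X(R) = -6*R (X(R) = R*(-6) = -6*R)
Q(M) = 12 (Q(M) = -6*(-2) = 12)
a(U, Y) = 3/2 + 6*U + 11*Y/2 (a(U, Y) = 3/2 + (12*U + 11*Y)/2 = 3/2 + (11*Y + 12*U)/2 = 3/2 + (6*U + 11*Y/2) = 3/2 + 6*U + 11*Y/2)
(w(2, 4) - 6)*a(6, -9) = (4 - 6)*(3/2 + 6*6 + (11/2)*(-9)) = -2*(3/2 + 36 - 99/2) = -2*(-12) = 24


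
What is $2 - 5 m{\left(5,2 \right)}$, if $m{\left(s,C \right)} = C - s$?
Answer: $17$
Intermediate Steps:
$2 - 5 m{\left(5,2 \right)} = 2 - 5 \left(2 - 5\right) = 2 - -15 = 2 + 15 = 17$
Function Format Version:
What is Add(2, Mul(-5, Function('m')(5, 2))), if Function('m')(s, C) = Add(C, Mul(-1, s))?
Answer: 17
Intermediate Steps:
Add(2, Mul(-5, Function('m')(5, 2))) = Add(2, Mul(-5, Add(2, Mul(-1, 5)))) = Add(2, Mul(-5, Add(2, -5))) = Add(2, Mul(-5, -3)) = Add(2, 15) = 17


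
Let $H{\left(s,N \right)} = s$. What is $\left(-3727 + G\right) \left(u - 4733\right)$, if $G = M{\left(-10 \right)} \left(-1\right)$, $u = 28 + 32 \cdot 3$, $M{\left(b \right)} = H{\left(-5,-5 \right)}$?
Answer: $17154698$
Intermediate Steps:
$M{\left(b \right)} = -5$
$u = 124$ ($u = 28 + 96 = 124$)
$G = 5$ ($G = \left(-5\right) \left(-1\right) = 5$)
$\left(-3727 + G\right) \left(u - 4733\right) = \left(-3727 + 5\right) \left(124 - 4733\right) = \left(-3722\right) \left(-4609\right) = 17154698$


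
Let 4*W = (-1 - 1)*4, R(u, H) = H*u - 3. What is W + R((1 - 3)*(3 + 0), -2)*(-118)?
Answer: -1064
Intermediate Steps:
R(u, H) = -3 + H*u
W = -2 (W = ((-1 - 1)*4)/4 = (-2*4)/4 = (¼)*(-8) = -2)
W + R((1 - 3)*(3 + 0), -2)*(-118) = -2 + (-3 - 2*(1 - 3)*(3 + 0))*(-118) = -2 + (-3 - (-4)*3)*(-118) = -2 + (-3 - 2*(-6))*(-118) = -2 + (-3 + 12)*(-118) = -2 + 9*(-118) = -2 - 1062 = -1064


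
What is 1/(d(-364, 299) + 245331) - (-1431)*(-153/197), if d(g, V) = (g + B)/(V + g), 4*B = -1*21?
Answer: -13965834662171/12566144789 ≈ -1111.4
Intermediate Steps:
B = -21/4 (B = (-1*21)/4 = (¼)*(-21) = -21/4 ≈ -5.2500)
d(g, V) = (-21/4 + g)/(V + g) (d(g, V) = (g - 21/4)/(V + g) = (-21/4 + g)/(V + g))
1/(d(-364, 299) + 245331) - (-1431)*(-153/197) = 1/((-21/4 - 364)/(299 - 364) + 245331) - (-1431)*(-153/197) = 1/(-1477/4/(-65) + 245331) - (-1431)*(-153*1/197) = 1/(-1/65*(-1477/4) + 245331) - (-1431)*(-153)/197 = 1/(1477/260 + 245331) - 1*218943/197 = 1/(63787537/260) - 218943/197 = 260/63787537 - 218943/197 = -13965834662171/12566144789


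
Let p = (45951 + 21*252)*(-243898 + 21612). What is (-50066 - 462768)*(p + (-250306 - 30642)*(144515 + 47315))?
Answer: 33480294015241892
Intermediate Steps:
p = -11390601498 (p = (45951 + 5292)*(-222286) = 51243*(-222286) = -11390601498)
(-50066 - 462768)*(p + (-250306 - 30642)*(144515 + 47315)) = (-50066 - 462768)*(-11390601498 + (-250306 - 30642)*(144515 + 47315)) = -512834*(-11390601498 - 280948*191830) = -512834*(-11390601498 - 53894254840) = -512834*(-65284856338) = 33480294015241892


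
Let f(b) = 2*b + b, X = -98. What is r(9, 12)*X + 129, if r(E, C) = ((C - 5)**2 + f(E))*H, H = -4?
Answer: 29921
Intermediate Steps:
f(b) = 3*b
r(E, C) = -12*E - 4*(-5 + C)**2 (r(E, C) = ((C - 5)**2 + 3*E)*(-4) = ((-5 + C)**2 + 3*E)*(-4) = -12*E - 4*(-5 + C)**2)
r(9, 12)*X + 129 = (-12*9 - 4*(-5 + 12)**2)*(-98) + 129 = (-108 - 4*7**2)*(-98) + 129 = (-108 - 4*49)*(-98) + 129 = (-108 - 196)*(-98) + 129 = -304*(-98) + 129 = 29792 + 129 = 29921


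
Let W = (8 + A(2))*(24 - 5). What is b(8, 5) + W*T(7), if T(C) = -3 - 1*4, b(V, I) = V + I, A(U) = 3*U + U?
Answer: -2115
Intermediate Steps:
A(U) = 4*U
b(V, I) = I + V
T(C) = -7 (T(C) = -3 - 4 = -7)
W = 304 (W = (8 + 4*2)*(24 - 5) = (8 + 8)*19 = 16*19 = 304)
b(8, 5) + W*T(7) = (5 + 8) + 304*(-7) = 13 - 2128 = -2115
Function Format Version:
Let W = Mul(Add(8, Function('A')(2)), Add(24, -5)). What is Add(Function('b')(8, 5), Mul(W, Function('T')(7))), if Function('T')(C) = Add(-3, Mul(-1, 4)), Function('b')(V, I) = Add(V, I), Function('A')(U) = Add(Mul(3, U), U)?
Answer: -2115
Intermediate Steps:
Function('A')(U) = Mul(4, U)
Function('b')(V, I) = Add(I, V)
Function('T')(C) = -7 (Function('T')(C) = Add(-3, -4) = -7)
W = 304 (W = Mul(Add(8, Mul(4, 2)), Add(24, -5)) = Mul(Add(8, 8), 19) = Mul(16, 19) = 304)
Add(Function('b')(8, 5), Mul(W, Function('T')(7))) = Add(Add(5, 8), Mul(304, -7)) = Add(13, -2128) = -2115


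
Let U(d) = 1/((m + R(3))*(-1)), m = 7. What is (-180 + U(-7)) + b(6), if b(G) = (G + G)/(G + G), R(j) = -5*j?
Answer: -1431/8 ≈ -178.88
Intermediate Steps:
b(G) = 1 (b(G) = (2*G)/((2*G)) = (2*G)*(1/(2*G)) = 1)
U(d) = ⅛ (U(d) = 1/((7 - 5*3)*(-1)) = -1/(7 - 15) = -1/(-8) = -⅛*(-1) = ⅛)
(-180 + U(-7)) + b(6) = (-180 + ⅛) + 1 = -1439/8 + 1 = -1431/8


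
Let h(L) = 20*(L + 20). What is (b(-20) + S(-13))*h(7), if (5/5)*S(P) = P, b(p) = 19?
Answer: 3240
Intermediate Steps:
h(L) = 400 + 20*L (h(L) = 20*(20 + L) = 400 + 20*L)
S(P) = P
(b(-20) + S(-13))*h(7) = (19 - 13)*(400 + 20*7) = 6*(400 + 140) = 6*540 = 3240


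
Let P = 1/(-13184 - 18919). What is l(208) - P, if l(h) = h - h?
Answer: 1/32103 ≈ 3.1150e-5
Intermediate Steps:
P = -1/32103 (P = 1/(-32103) = -1/32103 ≈ -3.1150e-5)
l(h) = 0
l(208) - P = 0 - 1*(-1/32103) = 0 + 1/32103 = 1/32103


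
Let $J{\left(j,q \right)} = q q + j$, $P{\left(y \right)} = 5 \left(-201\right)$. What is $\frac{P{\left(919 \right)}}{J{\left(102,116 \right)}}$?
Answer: $- \frac{1005}{13558} \approx -0.074126$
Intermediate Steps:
$P{\left(y \right)} = -1005$
$J{\left(j,q \right)} = j + q^{2}$ ($J{\left(j,q \right)} = q^{2} + j = j + q^{2}$)
$\frac{P{\left(919 \right)}}{J{\left(102,116 \right)}} = - \frac{1005}{102 + 116^{2}} = - \frac{1005}{102 + 13456} = - \frac{1005}{13558}$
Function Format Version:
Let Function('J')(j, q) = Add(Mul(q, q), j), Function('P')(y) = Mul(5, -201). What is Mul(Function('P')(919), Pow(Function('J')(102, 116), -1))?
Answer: Rational(-1005, 13558) ≈ -0.074126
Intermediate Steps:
Function('P')(y) = -1005
Function('J')(j, q) = Add(j, Pow(q, 2)) (Function('J')(j, q) = Add(Pow(q, 2), j) = Add(j, Pow(q, 2)))
Mul(Function('P')(919), Pow(Function('J')(102, 116), -1)) = Mul(-1005, Pow(Add(102, Pow(116, 2)), -1)) = Mul(-1005, Pow(Add(102, 13456), -1)) = Mul(-1005, Pow(13558, -1)) = Mul(-1005, Rational(1, 13558)) = Rational(-1005, 13558)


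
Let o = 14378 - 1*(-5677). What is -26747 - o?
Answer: -46802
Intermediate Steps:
o = 20055 (o = 14378 + 5677 = 20055)
-26747 - o = -26747 - 1*20055 = -26747 - 20055 = -46802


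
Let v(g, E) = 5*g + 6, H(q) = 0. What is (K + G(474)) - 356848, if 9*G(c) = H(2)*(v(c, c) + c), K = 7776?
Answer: -349072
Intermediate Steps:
v(g, E) = 6 + 5*g
G(c) = 0 (G(c) = (0*((6 + 5*c) + c))/9 = (0*(6 + 6*c))/9 = (⅑)*0 = 0)
(K + G(474)) - 356848 = (7776 + 0) - 356848 = 7776 - 356848 = -349072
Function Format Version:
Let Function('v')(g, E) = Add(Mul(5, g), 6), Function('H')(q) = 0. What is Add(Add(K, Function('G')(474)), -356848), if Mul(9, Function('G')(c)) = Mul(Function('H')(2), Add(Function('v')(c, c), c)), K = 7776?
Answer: -349072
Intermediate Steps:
Function('v')(g, E) = Add(6, Mul(5, g))
Function('G')(c) = 0 (Function('G')(c) = Mul(Rational(1, 9), Mul(0, Add(Add(6, Mul(5, c)), c))) = Mul(Rational(1, 9), Mul(0, Add(6, Mul(6, c)))) = Mul(Rational(1, 9), 0) = 0)
Add(Add(K, Function('G')(474)), -356848) = Add(Add(7776, 0), -356848) = Add(7776, -356848) = -349072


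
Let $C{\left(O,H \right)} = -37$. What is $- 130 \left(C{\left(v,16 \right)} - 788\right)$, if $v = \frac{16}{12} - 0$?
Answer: $107250$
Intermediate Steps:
$v = \frac{4}{3}$ ($v = 16 \cdot \frac{1}{12} + 0 = \frac{4}{3} + 0 = \frac{4}{3} \approx 1.3333$)
$- 130 \left(C{\left(v,16 \right)} - 788\right) = - 130 \left(-37 - 788\right) = \left(-130\right) \left(-825\right) = 107250$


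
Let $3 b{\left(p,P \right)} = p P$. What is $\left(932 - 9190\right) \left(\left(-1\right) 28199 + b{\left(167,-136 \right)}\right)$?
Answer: $\frac{886157722}{3} \approx 2.9539 \cdot 10^{8}$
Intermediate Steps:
$b{\left(p,P \right)} = \frac{P p}{3}$ ($b{\left(p,P \right)} = \frac{p P}{3} = \frac{P p}{3}$)
$\left(932 - 9190\right) \left(\left(-1\right) 28199 + b{\left(167,-136 \right)}\right) = \left(932 - 9190\right) \left(\left(-1\right) 28199 + \frac{1}{3} \left(-136\right) 167\right) = - 8258 \left(-28199 - \frac{22712}{3}\right) = \left(-8258\right) \left(- \frac{107309}{3}\right) = \frac{886157722}{3}$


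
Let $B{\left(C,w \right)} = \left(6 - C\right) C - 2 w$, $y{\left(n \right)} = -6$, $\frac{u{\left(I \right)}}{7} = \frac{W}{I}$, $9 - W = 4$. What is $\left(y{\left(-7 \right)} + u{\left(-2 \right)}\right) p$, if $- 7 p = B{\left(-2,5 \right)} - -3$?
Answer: $- \frac{1081}{14} \approx -77.214$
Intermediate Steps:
$W = 5$ ($W = 9 - 4 = 5$)
$u{\left(I \right)} = \frac{35}{I}$ ($u{\left(I \right)} = 7 \frac{5}{I} = \frac{35}{I}$)
$B{\left(C,w \right)} = - 2 w + C \left(6 - C\right)$ ($B{\left(C,w \right)} = C \left(6 - C\right) - 2 w = - 2 w + C \left(6 - C\right)$)
$p = \frac{23}{7}$ ($p = - \frac{\left(- \left(-2\right)^{2} - 10 + 6 \left(-2\right)\right) - -3}{7} = - \frac{\left(\left(-1\right) 4 - 10 - 12\right) + 3}{7} = - \frac{\left(-4 - 10 - 12\right) + 3}{7} = - \frac{-26 + 3}{7} = \left(- \frac{1}{7}\right) \left(-23\right) = \frac{23}{7} \approx 3.2857$)
$\left(y{\left(-7 \right)} + u{\left(-2 \right)}\right) p = \left(-6 + \frac{35}{-2}\right) \frac{23}{7} = \left(-6 + 35 \left(- \frac{1}{2}\right)\right) \frac{23}{7} = \left(-6 - \frac{35}{2}\right) \frac{23}{7} = \left(- \frac{47}{2}\right) \frac{23}{7} = - \frac{1081}{14}$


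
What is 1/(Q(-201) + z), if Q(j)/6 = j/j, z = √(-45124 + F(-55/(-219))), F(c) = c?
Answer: 1314/9889985 - I*√2164180119/9889985 ≈ 0.00013286 - 0.0047038*I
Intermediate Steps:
z = I*√2164180119/219 (z = √(-45124 - 55/(-219)) = √(-45124 - 55*(-1/219)) = √(-45124 + 55/219) = √(-9882101/219) = I*√2164180119/219 ≈ 212.42*I)
Q(j) = 6 (Q(j) = 6*(j/j) = 6*1 = 6)
1/(Q(-201) + z) = 1/(6 + I*√2164180119/219)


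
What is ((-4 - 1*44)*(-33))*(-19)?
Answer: -30096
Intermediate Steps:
((-4 - 1*44)*(-33))*(-19) = ((-4 - 44)*(-33))*(-19) = -48*(-33)*(-19) = 1584*(-19) = -30096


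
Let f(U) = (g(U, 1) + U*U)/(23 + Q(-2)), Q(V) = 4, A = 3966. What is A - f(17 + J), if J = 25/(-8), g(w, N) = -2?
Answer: 6841055/1728 ≈ 3958.9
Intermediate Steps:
J = -25/8 (J = 25*(-⅛) = -25/8 ≈ -3.1250)
f(U) = -2/27 + U²/27 (f(U) = (-2 + U*U)/(23 + 4) = (-2 + U²)/27 = (-2 + U²)*(1/27) = -2/27 + U²/27)
A - f(17 + J) = 3966 - (-2/27 + (17 - 25/8)²/27) = 3966 - (-2/27 + (111/8)²/27) = 3966 - (-2/27 + (1/27)*(12321/64)) = 3966 - (-2/27 + 1369/192) = 3966 - 1*12193/1728 = 3966 - 12193/1728 = 6841055/1728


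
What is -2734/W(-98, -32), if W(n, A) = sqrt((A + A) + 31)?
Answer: 2734*I*sqrt(33)/33 ≈ 475.93*I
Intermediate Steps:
W(n, A) = sqrt(31 + 2*A) (W(n, A) = sqrt(2*A + 31) = sqrt(31 + 2*A))
-2734/W(-98, -32) = -2734/sqrt(31 + 2*(-32)) = -2734/sqrt(31 - 64) = -2734*(-I*sqrt(33)/33) = -(-2734)*I*sqrt(33)/33 = 2734*I*sqrt(33)/33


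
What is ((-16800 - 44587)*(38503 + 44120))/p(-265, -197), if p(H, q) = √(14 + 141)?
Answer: -5071978101*√155/155 ≈ -4.0739e+8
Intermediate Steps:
p(H, q) = √155
((-16800 - 44587)*(38503 + 44120))/p(-265, -197) = ((-16800 - 44587)*(38503 + 44120))/(√155) = (-61387*82623)*(√155/155) = -5071978101*√155/155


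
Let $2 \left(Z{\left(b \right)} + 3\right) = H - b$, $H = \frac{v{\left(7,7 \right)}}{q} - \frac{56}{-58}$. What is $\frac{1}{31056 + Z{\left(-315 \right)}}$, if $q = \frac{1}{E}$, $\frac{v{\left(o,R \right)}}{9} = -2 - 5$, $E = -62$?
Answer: $\frac{58}{1923511} \approx 3.0153 \cdot 10^{-5}$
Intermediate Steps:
$v{\left(o,R \right)} = -63$ ($v{\left(o,R \right)} = 9 \left(-2 - 5\right) = 9 \left(-7\right) = -63$)
$q = - \frac{1}{62}$ ($q = \frac{1}{-62} = - \frac{1}{62} \approx -0.016129$)
$H = \frac{113302}{29}$ ($H = - \frac{63}{- \frac{1}{62}} - \frac{56}{-58} = \left(-63\right) \left(-62\right) - - \frac{28}{29} = 3906 + \frac{28}{29} = \frac{113302}{29} \approx 3907.0$)
$Z{\left(b \right)} = \frac{56564}{29} - \frac{b}{2}$ ($Z{\left(b \right)} = -3 + \frac{\frac{113302}{29} - b}{2} = -3 - \left(- \frac{56651}{29} + \frac{b}{2}\right) = \frac{56564}{29} - \frac{b}{2}$)
$\frac{1}{31056 + Z{\left(-315 \right)}} = \frac{1}{31056 + \left(\frac{56564}{29} - - \frac{315}{2}\right)} = \frac{1}{31056 + \left(\frac{56564}{29} + \frac{315}{2}\right)} = \frac{1}{31056 + \frac{122263}{58}} = \frac{1}{\frac{1923511}{58}} = \frac{58}{1923511}$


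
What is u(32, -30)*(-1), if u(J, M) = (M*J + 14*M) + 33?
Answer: 1347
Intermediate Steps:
u(J, M) = 33 + 14*M + J*M (u(J, M) = (J*M + 14*M) + 33 = (14*M + J*M) + 33 = 33 + 14*M + J*M)
u(32, -30)*(-1) = (33 + 14*(-30) + 32*(-30))*(-1) = (33 - 420 - 960)*(-1) = -1347*(-1) = 1347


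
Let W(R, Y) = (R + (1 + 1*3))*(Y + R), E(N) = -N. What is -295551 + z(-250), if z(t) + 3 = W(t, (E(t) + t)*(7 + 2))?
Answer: -234054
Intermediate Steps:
W(R, Y) = (4 + R)*(R + Y) (W(R, Y) = (R + (1 + 3))*(R + Y) = (R + 4)*(R + Y) = (4 + R)*(R + Y))
z(t) = -3 + t² + 4*t (z(t) = -3 + (t² + 4*t + 4*((-t + t)*(7 + 2)) + t*((-t + t)*(7 + 2))) = -3 + (t² + 4*t + 4*(0*9) + t*(0*9)) = -3 + (t² + 4*t + 4*0 + t*0) = -3 + (t² + 4*t + 0 + 0) = -3 + (t² + 4*t) = -3 + t² + 4*t)
-295551 + z(-250) = -295551 + (-3 + (-250)² + 4*(-250)) = -295551 + (-3 + 62500 - 1000) = -295551 + 61497 = -234054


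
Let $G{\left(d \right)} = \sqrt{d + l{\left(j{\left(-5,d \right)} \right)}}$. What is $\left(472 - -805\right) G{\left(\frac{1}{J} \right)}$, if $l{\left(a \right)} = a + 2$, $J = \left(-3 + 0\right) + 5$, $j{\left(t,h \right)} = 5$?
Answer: $\frac{1277 \sqrt{30}}{2} \approx 3497.2$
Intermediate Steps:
$J = 2$ ($J = -3 + 5 = 2$)
$l{\left(a \right)} = 2 + a$
$G{\left(d \right)} = \sqrt{7 + d}$ ($G{\left(d \right)} = \sqrt{d + \left(2 + 5\right)} = \sqrt{d + 7} = \sqrt{7 + d}$)
$\left(472 - -805\right) G{\left(\frac{1}{J} \right)} = \left(472 - -805\right) \sqrt{7 + \frac{1}{2}} = \left(472 + 805\right) \sqrt{7 + \frac{1}{2}} = 1277 \sqrt{\frac{15}{2}} = 1277 \frac{\sqrt{30}}{2} = \frac{1277 \sqrt{30}}{2}$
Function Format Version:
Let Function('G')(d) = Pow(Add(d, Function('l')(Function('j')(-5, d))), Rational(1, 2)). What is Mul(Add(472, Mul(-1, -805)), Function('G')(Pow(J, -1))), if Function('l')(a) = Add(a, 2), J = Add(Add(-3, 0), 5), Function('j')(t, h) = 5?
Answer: Mul(Rational(1277, 2), Pow(30, Rational(1, 2))) ≈ 3497.2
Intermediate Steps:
J = 2 (J = Add(-3, 5) = 2)
Function('l')(a) = Add(2, a)
Function('G')(d) = Pow(Add(7, d), Rational(1, 2)) (Function('G')(d) = Pow(Add(d, Add(2, 5)), Rational(1, 2)) = Pow(Add(d, 7), Rational(1, 2)) = Pow(Add(7, d), Rational(1, 2)))
Mul(Add(472, Mul(-1, -805)), Function('G')(Pow(J, -1))) = Mul(Add(472, Mul(-1, -805)), Pow(Add(7, Pow(2, -1)), Rational(1, 2))) = Mul(Add(472, 805), Pow(Add(7, Rational(1, 2)), Rational(1, 2))) = Mul(1277, Pow(Rational(15, 2), Rational(1, 2))) = Mul(1277, Mul(Rational(1, 2), Pow(30, Rational(1, 2)))) = Mul(Rational(1277, 2), Pow(30, Rational(1, 2)))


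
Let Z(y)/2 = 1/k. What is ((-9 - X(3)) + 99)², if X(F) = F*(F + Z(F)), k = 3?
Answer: 6241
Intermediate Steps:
Z(y) = ⅔ (Z(y) = 2/3 = 2*(⅓) = ⅔)
X(F) = F*(⅔ + F) (X(F) = F*(F + ⅔) = F*(⅔ + F))
((-9 - X(3)) + 99)² = ((-9 - 3*(2 + 3*3)/3) + 99)² = ((-9 - 3*(2 + 9)/3) + 99)² = ((-9 - 3*11/3) + 99)² = ((-9 - 1*11) + 99)² = ((-9 - 11) + 99)² = (-20 + 99)² = 79² = 6241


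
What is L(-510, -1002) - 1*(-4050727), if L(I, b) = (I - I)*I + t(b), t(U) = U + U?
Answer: 4048723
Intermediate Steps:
t(U) = 2*U
L(I, b) = 2*b (L(I, b) = (I - I)*I + 2*b = 0*I + 2*b = 0 + 2*b = 2*b)
L(-510, -1002) - 1*(-4050727) = 2*(-1002) - 1*(-4050727) = -2004 + 4050727 = 4048723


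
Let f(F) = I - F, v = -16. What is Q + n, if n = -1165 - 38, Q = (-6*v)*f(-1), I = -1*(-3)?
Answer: -819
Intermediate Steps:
I = 3
f(F) = 3 - F
Q = 384 (Q = (-6*(-16))*(3 - 1*(-1)) = 96*(3 + 1) = 96*4 = 384)
n = -1203
Q + n = 384 - 1203 = -819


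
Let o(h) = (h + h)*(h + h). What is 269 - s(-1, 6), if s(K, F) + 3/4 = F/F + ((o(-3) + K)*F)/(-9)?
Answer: 3505/12 ≈ 292.08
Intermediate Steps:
o(h) = 4*h**2 (o(h) = (2*h)*(2*h) = 4*h**2)
s(K, F) = 1/4 - F*(36 + K)/9 (s(K, F) = -3/4 + (F/F + ((4*(-3)**2 + K)*F)/(-9)) = -3/4 + (1 + ((4*9 + K)*F)*(-1/9)) = -3/4 + (1 + ((36 + K)*F)*(-1/9)) = -3/4 + (1 + (F*(36 + K))*(-1/9)) = -3/4 + (1 - F*(36 + K)/9) = 1/4 - F*(36 + K)/9)
269 - s(-1, 6) = 269 - (1/4 - 4*6 - 1/9*6*(-1)) = 269 - (1/4 - 24 + 2/3) = 269 - 1*(-277/12) = 269 + 277/12 = 3505/12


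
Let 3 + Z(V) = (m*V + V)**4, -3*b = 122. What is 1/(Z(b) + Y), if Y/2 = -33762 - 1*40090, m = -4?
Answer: 1/221385749 ≈ 4.5170e-9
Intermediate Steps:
b = -122/3 (b = -1/3*122 = -122/3 ≈ -40.667)
Z(V) = -3 + 81*V**4 (Z(V) = -3 + (-4*V + V)**4 = -3 + (-3*V)**4 = -3 + 81*V**4)
Y = -147704 (Y = 2*(-33762 - 1*40090) = 2*(-33762 - 40090) = 2*(-73852) = -147704)
1/(Z(b) + Y) = 1/((-3 + 81*(-122/3)**4) - 147704) = 1/((-3 + 81*(221533456/81)) - 147704) = 1/((-3 + 221533456) - 147704) = 1/(221533453 - 147704) = 1/221385749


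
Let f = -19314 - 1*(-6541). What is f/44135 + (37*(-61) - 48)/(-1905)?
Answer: 15479722/16815435 ≈ 0.92057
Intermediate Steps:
f = -12773 (f = -19314 + 6541 = -12773)
f/44135 + (37*(-61) - 48)/(-1905) = -12773/44135 + (37*(-61) - 48)/(-1905) = -12773*1/44135 + (-2257 - 48)*(-1/1905) = -12773/44135 - 2305*(-1/1905) = -12773/44135 + 461/381 = 15479722/16815435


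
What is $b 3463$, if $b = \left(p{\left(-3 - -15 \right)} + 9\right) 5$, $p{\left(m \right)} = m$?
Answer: $363615$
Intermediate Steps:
$b = 105$ ($b = \left(\left(-3 - -15\right) + 9\right) 5 = \left(\left(-3 + 15\right) + 9\right) 5 = \left(12 + 9\right) 5 = 21 \cdot 5 = 105$)
$b 3463 = 105 \cdot 3463 = 363615$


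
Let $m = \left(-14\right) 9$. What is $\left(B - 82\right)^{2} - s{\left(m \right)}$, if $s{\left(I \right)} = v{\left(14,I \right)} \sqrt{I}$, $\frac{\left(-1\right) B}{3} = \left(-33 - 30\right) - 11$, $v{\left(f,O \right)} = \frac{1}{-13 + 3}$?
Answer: $19600 + \frac{3 i \sqrt{14}}{10} \approx 19600.0 + 1.1225 i$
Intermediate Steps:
$v{\left(f,O \right)} = - \frac{1}{10}$ ($v{\left(f,O \right)} = \frac{1}{-10} = - \frac{1}{10}$)
$m = -126$
$B = 222$ ($B = - 3 \left(\left(-33 - 30\right) - 11\right) = - 3 \left(-63 - 11\right) = \left(-3\right) \left(-74\right) = 222$)
$s{\left(I \right)} = - \frac{\sqrt{I}}{10}$
$\left(B - 82\right)^{2} - s{\left(m \right)} = \left(222 - 82\right)^{2} - - \frac{\sqrt{-126}}{10} = 140^{2} - - \frac{3 i \sqrt{14}}{10} = 19600 - - \frac{3 i \sqrt{14}}{10} = 19600 + \frac{3 i \sqrt{14}}{10}$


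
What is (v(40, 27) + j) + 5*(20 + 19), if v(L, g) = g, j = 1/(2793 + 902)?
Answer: 820291/3695 ≈ 222.00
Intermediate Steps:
j = 1/3695 ≈ 0.00027064
(v(40, 27) + j) + 5*(20 + 19) = (27 + 1/3695) + 5*(20 + 19) = 99766/3695 + 5*39 = 99766/3695 + 195 = 820291/3695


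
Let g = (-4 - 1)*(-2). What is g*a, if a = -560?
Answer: -5600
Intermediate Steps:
g = 10 (g = -5*(-2) = 10)
g*a = 10*(-560) = -5600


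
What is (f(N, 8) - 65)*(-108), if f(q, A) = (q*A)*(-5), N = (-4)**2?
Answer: 76140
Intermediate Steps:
N = 16
f(q, A) = -5*A*q (f(q, A) = (A*q)*(-5) = -5*A*q)
(f(N, 8) - 65)*(-108) = (-5*8*16 - 65)*(-108) = (-640 - 65)*(-108) = -705*(-108) = 76140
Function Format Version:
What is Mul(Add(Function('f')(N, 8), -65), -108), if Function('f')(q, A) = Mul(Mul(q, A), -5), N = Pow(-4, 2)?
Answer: 76140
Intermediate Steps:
N = 16
Function('f')(q, A) = Mul(-5, A, q) (Function('f')(q, A) = Mul(Mul(A, q), -5) = Mul(-5, A, q))
Mul(Add(Function('f')(N, 8), -65), -108) = Mul(Add(Mul(-5, 8, 16), -65), -108) = Mul(Add(-640, -65), -108) = Mul(-705, -108) = 76140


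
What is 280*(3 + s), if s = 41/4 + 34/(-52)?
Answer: 45850/13 ≈ 3526.9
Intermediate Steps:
s = 499/52 (s = 41*(¼) + 34*(-1/52) = 41/4 - 17/26 = 499/52 ≈ 9.5962)
280*(3 + s) = 280*(3 + 499/52) = 280*(655/52) = 45850/13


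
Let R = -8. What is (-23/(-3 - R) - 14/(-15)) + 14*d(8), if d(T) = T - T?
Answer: -11/3 ≈ -3.6667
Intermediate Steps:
d(T) = 0
(-23/(-3 - R) - 14/(-15)) + 14*d(8) = (-23/(-3 - 1*(-8)) - 14/(-15)) + 14*0 = (-23/(-3 + 8) - 14*(-1/15)) + 0 = (-23/5 + 14/15) + 0 = -11/3 + 0 = -11/3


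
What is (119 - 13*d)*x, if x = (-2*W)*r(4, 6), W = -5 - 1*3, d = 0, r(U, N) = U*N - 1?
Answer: 43792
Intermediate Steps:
r(U, N) = -1 + N*U (r(U, N) = N*U - 1 = -1 + N*U)
W = -8 (W = -5 - 3 = -8)
x = 368 (x = (-2*(-8))*(-1 + 6*4) = 16*(-1 + 24) = 16*23 = 368)
(119 - 13*d)*x = (119 - 13*0)*368 = (119 + 0)*368 = 119*368 = 43792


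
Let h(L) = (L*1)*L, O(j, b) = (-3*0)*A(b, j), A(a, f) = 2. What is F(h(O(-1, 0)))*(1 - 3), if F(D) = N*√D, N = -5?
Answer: 0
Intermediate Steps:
O(j, b) = 0 (O(j, b) = -3*0*2 = 0*2 = 0)
h(L) = L² (h(L) = L*L = L²)
F(D) = -5*√D
F(h(O(-1, 0)))*(1 - 3) = (-5*√(0²))*(1 - 3) = -5*√0*(-2) = -5*0*(-2) = 0*(-2) = 0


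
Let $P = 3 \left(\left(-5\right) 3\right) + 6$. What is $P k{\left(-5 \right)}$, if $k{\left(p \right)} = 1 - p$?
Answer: $-234$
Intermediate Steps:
$P = -39$ ($P = 3 \left(-15\right) + 6 = -45 + 6 = -39$)
$P k{\left(-5 \right)} = - 39 \left(1 - -5\right) = - 39 \left(1 + 5\right) = \left(-39\right) 6 = -234$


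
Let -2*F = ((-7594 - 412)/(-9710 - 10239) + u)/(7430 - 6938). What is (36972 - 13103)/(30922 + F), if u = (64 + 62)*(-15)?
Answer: 117136019526/151757716489 ≈ 0.77186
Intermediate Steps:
u = -1890 (u = 126*(-15) = -1890)
F = 9423901/4907454 (F = -((-7594 - 412)/(-9710 - 10239) - 1890)/(2*(7430 - 6938)) = -(-8006/(-19949) - 1890)/(2*492) = -(-8006*(-1/19949) - 1890)/(2*492) = -(8006/19949 - 1890)/(2*492) = -(-18847802)/(19949*492) = -1/2*(-9423901/2453727) = 9423901/4907454 ≈ 1.9203)
(36972 - 13103)/(30922 + F) = (36972 - 13103)/(30922 + 9423901/4907454) = 23869/(151757716489/4907454) = 23869*(4907454/151757716489) = 117136019526/151757716489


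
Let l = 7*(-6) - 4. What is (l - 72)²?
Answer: 13924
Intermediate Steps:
l = -46 (l = -42 - 4 = -46)
(l - 72)² = (-46 - 72)² = (-118)² = 13924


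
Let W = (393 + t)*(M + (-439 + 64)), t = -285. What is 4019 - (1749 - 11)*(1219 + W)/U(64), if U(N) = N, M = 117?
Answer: 23283113/32 ≈ 7.2760e+5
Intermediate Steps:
W = -27864 (W = (393 - 285)*(117 + (-439 + 64)) = 108*(117 - 375) = 108*(-258) = -27864)
4019 - (1749 - 11)*(1219 + W)/U(64) = 4019 - (1749 - 11)*(1219 - 27864)/64 = 4019 - 1738*(-26645)/64 = 4019 - (-46309010)/64 = 4019 - 1*(-23154505/32) = 4019 + 23154505/32 = 23283113/32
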